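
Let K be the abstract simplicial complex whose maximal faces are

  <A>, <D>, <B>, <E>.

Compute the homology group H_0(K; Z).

H_0 = Z^4.

Order the vertices as A < B < D < E. Listing each simplex with vertices in this order, K has dimension 0 with simplices:

  0-simplices (4): A, B, D, E

Hence C_0 ≅ Z^4.

Computing H_k = (kernel of ∂_k) / (image of ∂_{k+1}):

  H_0: rank C_0 − rank ∂_1 = 4 − 0 = 4, and there is no ∂_1, so H_0 = Z^4.

(K is a triangulation of a set of 4 points.)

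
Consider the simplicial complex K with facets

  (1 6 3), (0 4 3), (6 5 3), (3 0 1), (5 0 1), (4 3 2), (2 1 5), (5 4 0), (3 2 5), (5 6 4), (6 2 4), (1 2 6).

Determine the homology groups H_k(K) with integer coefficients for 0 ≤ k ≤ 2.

Take the total order 0 < 1 < 2 < 3 < 4 < 5 < 6 on the vertex set. Then K (dimension 2) consists of the simplices:

  0-simplices (7): [0], [1], [2], [3], [4], [5], [6]
  1-simplices (18): [0,1], [0,3], [0,4], [0,5], [1,2], [1,3], [1,5], [1,6], [2,3], [2,4], [2,5], [2,6], [3,4], [3,5], [3,6], [4,5], [4,6], [5,6]
  2-simplices (12): [0,1,3], [0,1,5], [0,3,4], [0,4,5], [1,2,5], [1,2,6], [1,3,6], [2,3,4], [2,3,5], [2,4,6], [3,5,6], [4,5,6]

giving chain groups C_0 ≅ Z^7, C_1 ≅ Z^18, C_2 ≅ Z^12.

Boundary ∂_1: C_1 → C_0 is given by ∂[p,q] = [q] − [p].
The 7×18 boundary matrix has rank 6 and Smith normal form diag(1,1,1,1,1,1).

Boundary ∂_2: C_2 → C_1 sends each 2-simplex [p,q,r] to [q,r] − [p,r] + [p,q]. For instance
  ∂[2,4,6] = [4,6] − [2,6] + [2,4],
  ∂[1,2,6] = [2,6] − [1,6] + [1,2].
As a 18×12 matrix over Z this has rank 12, with invariant factors (1,1,1,1,1,1,1,1,1,1,1,2).

Computing H_k = (kernel of ∂_k) / (image of ∂_{k+1}):

  H_0: rank C_0 − rank ∂_1 = 7 − 6 = 1, and the invariant factors of ∂_1 are all 1, so H_0 ≅ Z.
  H_1: rank ker ∂_1 − rank ∂_2 = (18 − 6) − 12 = 0, and ∂_2 has invariant factor 2 > 1, so H_1 ≅ Z/2Z.
  H_2: rank ker ∂_2 − rank ∂_3 = (12 − 12) − 0 = 0, and there is no ∂_3, so H_2 ≅ 0.

As a check, the Euler characteristic is 7 − 18 + 12 = 1, which agrees with 1 − 0 + 0 = 1.

H_0 = Z,  H_1 = Z/2Z,  H_2 = 0.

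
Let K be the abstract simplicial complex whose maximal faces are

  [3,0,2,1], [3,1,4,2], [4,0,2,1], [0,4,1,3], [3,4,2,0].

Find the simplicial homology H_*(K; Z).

Take the total order 0 < 1 < 2 < 3 < 4 on the vertex set. Then K (dimension 3) consists of the simplices:

  0-simplices (5): [0], [1], [2], [3], [4]
  1-simplices (10): [0,1], [0,2], [0,3], [0,4], [1,2], [1,3], [1,4], [2,3], [2,4], [3,4]
  2-simplices (10): [0,1,2], [0,1,3], [0,1,4], [0,2,3], [0,2,4], [0,3,4], [1,2,3], [1,2,4], [1,3,4], [2,3,4]
  3-simplices (5): [0,1,2,3], [0,1,2,4], [0,1,3,4], [0,2,3,4], [1,2,3,4]

Hence C_0 ≅ Z^5, C_1 ≅ Z^10, C_2 ≅ Z^10, C_3 ≅ Z^5.

The boundary map ∂_1: C_1 → C_0 is given by ∂[p,q] = [q] − [p].
This gives a 5×10 integer matrix of rank 4; reducing to Smith normal form yields diagonal entries (1,1,1,1).

Boundary ∂_2: C_2 → C_1 sends each 2-simplex [p,q,r] to [q,r] − [p,r] + [p,q]. For instance
  ∂[0,1,3] = [1,3] − [0,3] + [0,1],
  ∂[0,2,4] = [2,4] − [0,4] + [0,2].
The 10×10 boundary matrix has rank 6 and Smith normal form diag(1,1,1,1,1,1).

The boundary map ∂_3: C_3 → C_2 sends each 3-simplex σ to the alternating sum Σ_i (−1)^i (σ with its i-th vertex removed). For instance
  ∂[0,1,3,4] = [1,3,4] − [0,3,4] + [0,1,4] − [0,1,3],
  ∂[1,2,3,4] = [2,3,4] − [1,3,4] + [1,2,4] − [1,2,3].
This gives a 10×5 integer matrix of rank 4; reducing to Smith normal form yields diagonal entries (1,1,1,1).

From H_k ≅ ker(∂_k) / im(∂_{k+1}) we obtain:

  H_0: rank C_0 − rank ∂_1 = 5 − 4 = 1, and the invariant factors of ∂_1 are all 1, so H_0 ≅ Z.
  H_1: rank ker ∂_1 − rank ∂_2 = (10 − 4) − 6 = 0, and the invariant factors of ∂_2 are all 1, so H_1 ≅ 0.
  H_2: rank ker ∂_2 − rank ∂_3 = (10 − 6) − 4 = 0, and the invariant factors of ∂_3 are all 1, so H_2 ≅ 0.
  H_3: rank ker ∂_3 − rank ∂_4 = (5 − 4) − 0 = 1, and there is no ∂_4, so H_3 ≅ Z.

(K is a triangulation of the 3-sphere S^3.)

H_0 ≅ Z,  H_1 = 0,  H_2 = 0,  H_3 ≅ Z.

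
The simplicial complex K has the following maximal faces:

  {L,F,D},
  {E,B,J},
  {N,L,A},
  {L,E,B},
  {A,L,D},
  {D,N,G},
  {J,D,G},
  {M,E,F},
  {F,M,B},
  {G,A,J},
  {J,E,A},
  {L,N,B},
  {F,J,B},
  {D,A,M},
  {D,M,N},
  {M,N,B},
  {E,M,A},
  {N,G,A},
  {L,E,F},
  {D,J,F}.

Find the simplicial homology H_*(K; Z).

Fix the vertex order A < B < D < E < F < G < J < L < M < N and write every simplex with vertices in increasing order. Then dim K = 2 and the simplices of K are:

  0-simplices (10): A, B, D, E, F, G, J, L, M, N
  1-simplices (30): AD, AE, AG, AJ, AL, AM, AN, BE, BF, BJ, BL, BM, BN, DF, DG, DJ, DL, DM, DN, EF, EJ, EL, EM, FJ, FL, FM, GJ, GN, LN, MN
  2-simplices (20): ADL, ADM, AEJ, AEM, AGJ, AGN, ALN, BEJ, BEL, BFJ, BFM, BLN, BMN, DFJ, DFL, DGJ, DGN, DMN, EFL, EFM

Hence C_0 ≅ Z^10, C_1 ≅ Z^30, C_2 ≅ Z^20.

∂_1: C_1 → C_0 maps an edge to its endpoints' difference, ∂[p,q] = q − p. For instance
  ∂EL = L − E.
The resulting 10×30 matrix has rank 9, and its Smith normal form has invariant factors (1,1,1,1,1,1,1,1,1).

The boundary map ∂_2: C_2 → C_1 maps a triangle to the signed sum of its edges. For instance
  ∂DGN = GN − DN + DG,
  ∂DMN = MN − DN + DM.
The 30×20 boundary matrix has rank 20 and Smith normal form diag(1,1,1,1,1,1,1,1,1,1,1,1,1,1,1,1,1,1,1,2).

Now H_k = ker ∂_k / im ∂_{k+1}, so:

  H_0: rank C_0 − rank ∂_1 = 10 − 9 = 1, and the invariant factors of ∂_1 are all 1, so H_0 ≅ Z.
  H_1: rank ker ∂_1 − rank ∂_2 = (30 − 9) − 20 = 1, and ∂_2 has invariant factor 2 > 1, so H_1 ≅ Z ⊕ Z/2.
  H_2: rank ker ∂_2 − rank ∂_3 = (20 − 20) − 0 = 0, and there is no ∂_3, so H_2 ≅ 0.

As a check, the Euler characteristic is 10 − 30 + 20 = 0, which agrees with 1 − 1 + 0 = 0.

H_0 = Z,  H_1 = Z ⊕ Z/2,  H_2 = 0.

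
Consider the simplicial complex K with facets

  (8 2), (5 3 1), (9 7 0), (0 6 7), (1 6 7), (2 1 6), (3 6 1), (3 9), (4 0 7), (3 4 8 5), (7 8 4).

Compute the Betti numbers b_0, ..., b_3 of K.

K has 10 vertices, 23 edges, 12 triangles, 1 3-simplex.
rank ∂_0 = 0, rank ∂_1 = 9 ⇒ b_0 = 10 − 0 − 9 = 1; all invariant factors of ∂_1 are 1 so no torsion. So H_0 ≅ Z.
rank ∂_1 = 9, rank ∂_2 = 11 ⇒ b_1 = 23 − 9 − 11 = 3; all invariant factors of ∂_2 are 1 so no torsion. So H_1 ≅ Z^3.
rank ∂_2 = 11, rank ∂_3 = 1 ⇒ b_2 = 12 − 11 − 1 = 0; all invariant factors of ∂_3 are 1 so no torsion. So H_2 ≅ 0.
rank ∂_3 = 1, rank ∂_4 = 0 ⇒ b_3 = 1 − 1 − 0 = 0. So H_3 ≅ 0.

b_0 = 1, b_1 = 3, b_2 = 0, b_3 = 0.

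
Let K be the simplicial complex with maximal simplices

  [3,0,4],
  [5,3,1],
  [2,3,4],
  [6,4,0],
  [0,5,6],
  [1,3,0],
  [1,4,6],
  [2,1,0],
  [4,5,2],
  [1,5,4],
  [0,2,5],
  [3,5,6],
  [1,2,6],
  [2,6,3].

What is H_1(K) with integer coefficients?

H_1 = Z^2.

K has 7 vertices, 21 edges, 14 triangles.
rank ∂_1 = 6, rank ∂_2 = 13 ⇒ b_1 = 21 − 6 − 13 = 2; all invariant factors of ∂_2 are 1 so no torsion. So H_1 ≅ Z^2.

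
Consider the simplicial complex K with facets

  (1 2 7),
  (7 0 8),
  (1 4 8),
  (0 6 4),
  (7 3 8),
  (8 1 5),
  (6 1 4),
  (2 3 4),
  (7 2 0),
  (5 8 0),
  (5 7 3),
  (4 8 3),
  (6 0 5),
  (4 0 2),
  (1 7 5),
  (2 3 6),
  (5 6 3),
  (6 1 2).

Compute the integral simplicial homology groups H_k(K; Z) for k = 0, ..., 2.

H_0 ≅ Z,  H_1 ≅ Z ⊕ Z_2,  H_2 = 0.

Take the total order 0 < 1 < 2 < 3 < 4 < 5 < 6 < 7 < 8 on the vertex set. Then K (dimension 2) consists of the simplices:

  0-simplices (9): [0], [1], [2], [3], [4], [5], [6], [7], [8]
  1-simplices (27): (27 of them)
  2-simplices (18): [0,2,4], [0,2,7], [0,4,6], [0,5,6], [0,5,8], [0,7,8], [1,2,6], [1,2,7], [1,4,6], [1,4,8], [1,5,7], [1,5,8], [2,3,4], [2,3,6], [3,4,8], [3,5,6], [3,5,7], [3,7,8]

so the chain groups are C_0 ≅ Z^9, C_1 ≅ Z^27, C_2 ≅ Z^18.

The boundary map ∂_1: C_1 → C_0 is given by ∂[p,q] = [q] − [p]. For instance
  ∂[2,7] = [7] − [2].
The resulting 9×27 matrix has rank 8, and its Smith normal form has invariant factors (1,1,1,1,1,1,1,1).

Boundary ∂_2: C_2 → C_1 acts by ∂[p,q,r] = [q,r] − [p,r] + [p,q]. For instance
  ∂[1,4,8] = [4,8] − [1,8] + [1,4],
  ∂[3,7,8] = [7,8] − [3,8] + [3,7].
As a 27×18 matrix over Z this has rank 18, with invariant factors (1,1,1,1,1,1,1,1,1,1,1,1,1,1,1,1,1,2).

From H_k ≅ ker(∂_k) / im(∂_{k+1}) we obtain:

  H_0: rank C_0 − rank ∂_1 = 9 − 8 = 1, and the invariant factors of ∂_1 are all 1, so H_0 = Z.
  H_1: rank ker ∂_1 − rank ∂_2 = (27 − 8) − 18 = 1, and ∂_2 has invariant factor 2 > 1, so H_1 = Z ⊕ Z_2.
  H_2: rank ker ∂_2 − rank ∂_3 = (18 − 18) − 0 = 0, and there is no ∂_3, so H_2 = 0.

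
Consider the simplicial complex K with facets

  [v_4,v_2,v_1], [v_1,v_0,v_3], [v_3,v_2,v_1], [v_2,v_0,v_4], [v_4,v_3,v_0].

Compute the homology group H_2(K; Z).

Take the total order v_0 < v_1 < v_2 < v_3 < v_4 on the vertex set. Then K (dimension 2) consists of the simplices:

  0-simplices (5): [v_0], [v_1], [v_2], [v_3], [v_4]
  1-simplices (10): [v_0,v_1], [v_0,v_2], [v_0,v_3], [v_0,v_4], [v_1,v_2], [v_1,v_3], [v_1,v_4], [v_2,v_3], [v_2,v_4], [v_3,v_4]
  2-simplices (5): [v_0,v_1,v_3], [v_0,v_2,v_4], [v_0,v_3,v_4], [v_1,v_2,v_3], [v_1,v_2,v_4]

giving chain groups C_0 ≅ Z^5, C_1 ≅ Z^10, C_2 ≅ Z^5.

Boundary ∂_1: C_1 → C_0 maps an edge to its endpoints' difference, ∂[p,q] = q − p. For instance
  ∂[v_1,v_3] = [v_3] − [v_1].
As a 5×10 matrix over Z this has rank 4, with invariant factors (1,1,1,1).

Boundary ∂_2: C_2 → C_1 sends each 2-simplex [p,q,r] to [q,r] − [p,r] + [p,q]. For instance
  ∂[v_1,v_2,v_4] = [v_2,v_4] − [v_1,v_4] + [v_1,v_2],
  ∂[v_1,v_2,v_3] = [v_2,v_3] − [v_1,v_3] + [v_1,v_2].
The 10×5 boundary matrix has rank 5 and Smith normal form diag(1,1,1,1,1).

From H_k ≅ ker(∂_k) / im(∂_{k+1}) we obtain:

  H_2: rank ker ∂_2 − rank ∂_3 = (5 − 5) − 0 = 0, and there is no ∂_3, so H_2 ≅ 0.

(K is a triangulation of the Möbius band.)

H_2 = 0.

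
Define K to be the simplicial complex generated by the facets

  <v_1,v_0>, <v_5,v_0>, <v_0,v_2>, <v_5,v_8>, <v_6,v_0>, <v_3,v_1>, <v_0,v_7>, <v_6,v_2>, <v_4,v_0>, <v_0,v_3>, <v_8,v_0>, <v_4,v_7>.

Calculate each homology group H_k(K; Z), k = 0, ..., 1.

H_0 ≅ Z,  H_1 ≅ Z^4.

Order the vertices as v_0 < v_1 < v_2 < v_3 < v_4 < v_5 < v_6 < v_7 < v_8. Listing each simplex with vertices in this order, K has dimension 1 with simplices:

  0-simplices (9): [v_0], [v_1], [v_2], [v_3], [v_4], [v_5], [v_6], [v_7], [v_8]
  1-simplices (12): [v_0,v_1], [v_0,v_2], [v_0,v_3], [v_0,v_4], [v_0,v_5], [v_0,v_6], [v_0,v_7], [v_0,v_8], [v_1,v_3], [v_2,v_6], [v_4,v_7], [v_5,v_8]

so the chain groups are C_0 ≅ Z^9, C_1 ≅ Z^12.

∂_1: C_1 → C_0 is given by ∂[p,q] = [q] − [p]. For instance
  ∂[v_0,v_8] = [v_8] − [v_0].
This gives a 9×12 integer matrix of rank 8; reducing to Smith normal form yields diagonal entries (1,1,1,1,1,1,1,1).

Computing H_k = (kernel of ∂_k) / (image of ∂_{k+1}):

  H_0: rank C_0 − rank ∂_1 = 9 − 8 = 1, and the invariant factors of ∂_1 are all 1, so H_0 = Z.
  H_1: rank ker ∂_1 − rank ∂_2 = (12 − 8) − 0 = 4, and there is no ∂_2, so H_1 = Z^4.

(K is a triangulation of a wedge of 4 circles.)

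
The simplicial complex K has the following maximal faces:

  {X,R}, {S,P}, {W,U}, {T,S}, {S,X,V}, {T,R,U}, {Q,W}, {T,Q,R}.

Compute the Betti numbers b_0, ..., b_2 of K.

Take the total order P < Q < R < S < T < U < V < W < X on the vertex set. Then K (dimension 2) consists of the simplices:

  0-simplices (9): P, Q, R, S, T, U, V, W, X
  1-simplices (13): PS, QR, QT, QW, RT, RU, RX, ST, SV, SX, TU, UW, VX
  2-simplices (3): QRT, RTU, SVX

giving chain groups C_0 ≅ Z^9, C_1 ≅ Z^13, C_2 ≅ Z^3.

The boundary map ∂_1: C_1 → C_0 maps an edge to its endpoints' difference, ∂[p,q] = q − p. For instance
  ∂PS = S − P.
The 9×13 boundary matrix has rank 8 and Smith normal form diag(1,1,1,1,1,1,1,1).

∂_2: C_2 → C_1 maps a triangle to the signed sum of its edges. For instance
  ∂QRT = RT − QT + QR,
  ∂RTU = TU − RU + RT.
This gives a 13×3 integer matrix of rank 3; reducing to Smith normal form yields diagonal entries (1,1,1).

From H_k ≅ ker(∂_k) / im(∂_{k+1}) we obtain:

  H_0: rank C_0 − rank ∂_1 = 9 − 8 = 1, and the invariant factors of ∂_1 are all 1, so H_0 = Z.
  H_1: rank ker ∂_1 − rank ∂_2 = (13 − 8) − 3 = 2, and the invariant factors of ∂_2 are all 1, so H_1 = Z^2.
  H_2: rank ker ∂_2 − rank ∂_3 = (3 − 3) − 0 = 0, and there is no ∂_3, so H_2 = 0.

As a check, the Euler characteristic is 9 − 13 + 3 = -1, which agrees with 1 − 2 + 0 = -1.

Hence the Betti numbers are b_0 = 1, b_1 = 2, b_2 = 0.

b_0 = 1, b_1 = 2, b_2 = 0.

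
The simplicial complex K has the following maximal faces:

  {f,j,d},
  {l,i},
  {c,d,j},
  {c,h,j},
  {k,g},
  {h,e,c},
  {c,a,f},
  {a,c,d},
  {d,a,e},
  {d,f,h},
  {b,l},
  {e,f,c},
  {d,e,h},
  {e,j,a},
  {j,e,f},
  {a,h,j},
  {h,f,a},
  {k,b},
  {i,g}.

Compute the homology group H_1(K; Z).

H_1 = Z^3.

Take the total order a < b < c < d < e < f < g < h < i < j < k < l on the vertex set. Then K (dimension 2) consists of the simplices:

  0-simplices (12): a, b, c, d, e, f, g, h, i, j, k, l
  1-simplices (26): ac, ad, ae, af, ah, aj, bk, bl, cd, ce, cf, ch, cj, de, df, dh, dj, ef, eh, ej, fh, fj, gi, gk, hj, il
  2-simplices (14): acd, acf, ade, aej, afh, ahj, cdj, cef, ceh, chj, deh, dfh, dfj, efj

giving chain groups C_0 ≅ Z^12, C_1 ≅ Z^26, C_2 ≅ Z^14.

∂_1: C_1 → C_0 maps an edge to its endpoints' difference, ∂[p,q] = q − p. For instance
  ∂ej = j − e.
The 12×26 boundary matrix has rank 10 and Smith normal form diag(1,1,1,1,1,1,1,1,1,1).

∂_2: C_2 → C_1 maps a triangle to the signed sum of its edges. For instance
  ∂ade = de − ae + ad,
  ∂efj = fj − ej + ef.
As a 26×14 matrix over Z this has rank 13, with invariant factors (1,1,1,1,1,1,1,1,1,1,1,1,1).

Computing H_k = (kernel of ∂_k) / (image of ∂_{k+1}):

  H_1: rank ker ∂_1 − rank ∂_2 = (26 − 10) − 13 = 3, and the invariant factors of ∂_2 are all 1, so H_1 ≅ Z^3.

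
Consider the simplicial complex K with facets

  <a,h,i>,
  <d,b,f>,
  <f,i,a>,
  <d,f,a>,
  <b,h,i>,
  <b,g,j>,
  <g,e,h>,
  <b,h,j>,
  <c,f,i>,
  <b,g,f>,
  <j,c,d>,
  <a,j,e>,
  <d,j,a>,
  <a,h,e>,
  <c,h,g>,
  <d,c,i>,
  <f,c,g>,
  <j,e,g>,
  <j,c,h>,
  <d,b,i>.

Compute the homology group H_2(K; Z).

H_2 = 0.

Take the total order a < b < c < d < e < f < g < h < i < j on the vertex set. Then K (dimension 2) consists of the simplices:

  0-simplices (10): a, b, c, d, e, f, g, h, i, j
  1-simplices (30): ad, ae, af, ah, ai, aj, bd, bf, bg, bh, bi, bj, cd, cf, cg, ch, ci, cj, df, di, dj, eg, eh, ej, fg, fi, gh, gj, hi, hj
  2-simplices (20): adf, adj, aeh, aej, afi, ahi, bdf, bdi, bfg, bgj, bhi, bhj, cdi, cdj, cfg, cfi, cgh, chj, egh, egj

Hence C_0 ≅ Z^10, C_1 ≅ Z^30, C_2 ≅ Z^20.

The boundary map ∂_1: C_1 → C_0 sends each edge [p,q] (with p < q) to q − p.
This gives a 10×30 integer matrix of rank 9; reducing to Smith normal form yields diagonal entries (1,1,1,1,1,1,1,1,1).

∂_2: C_2 → C_1 maps a triangle to the signed sum of its edges. For instance
  ∂bdi = di − bi + bd,
  ∂ahi = hi − ai + ah.
This gives a 30×20 integer matrix of rank 20; reducing to Smith normal form yields diagonal entries (1,1,1,1,1,1,1,1,1,1,1,1,1,1,1,1,1,1,1,2).

From H_k ≅ ker(∂_k) / im(∂_{k+1}) we obtain:

  H_2: rank ker ∂_2 − rank ∂_3 = (20 − 20) − 0 = 0, and there is no ∂_3, so H_2 = 0.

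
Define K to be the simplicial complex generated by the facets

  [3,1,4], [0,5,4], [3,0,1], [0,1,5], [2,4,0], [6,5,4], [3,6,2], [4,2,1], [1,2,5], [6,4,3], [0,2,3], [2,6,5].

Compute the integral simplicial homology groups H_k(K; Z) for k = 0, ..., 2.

H_0 = Z,  H_1 = Z/2Z,  H_2 = 0.

We work with the vertex ordering 0 < 1 < 2 < 3 < 4 < 5 < 6. The simplices of K, each written with vertices in increasing order, are:

  0-simplices (7): [0], [1], [2], [3], [4], [5], [6]
  1-simplices (18): [0,1], [0,2], [0,3], [0,4], [0,5], [1,2], [1,3], [1,4], [1,5], [2,3], [2,4], [2,5], [2,6], [3,4], [3,6], [4,5], [4,6], [5,6]
  2-simplices (12): [0,1,3], [0,1,5], [0,2,3], [0,2,4], [0,4,5], [1,2,4], [1,2,5], [1,3,4], [2,3,6], [2,5,6], [3,4,6], [4,5,6]

giving chain groups C_0 ≅ Z^7, C_1 ≅ Z^18, C_2 ≅ Z^12.

∂_1: C_1 → C_0 maps an edge to its endpoints' difference, ∂[p,q] = q − p.
As a 7×18 matrix over Z this has rank 6, with invariant factors (1,1,1,1,1,1).

∂_2: C_2 → C_1 sends each 2-simplex [p,q,r] to [q,r] − [p,r] + [p,q]. For instance
  ∂[4,5,6] = [5,6] − [4,6] + [4,5],
  ∂[3,4,6] = [4,6] − [3,6] + [3,4].
The resulting 18×12 matrix has rank 12, and its Smith normal form has invariant factors (1,1,1,1,1,1,1,1,1,1,1,2).

Computing H_k = (kernel of ∂_k) / (image of ∂_{k+1}):

  H_0: rank C_0 − rank ∂_1 = 7 − 6 = 1, and the invariant factors of ∂_1 are all 1, so H_0 = Z.
  H_1: rank ker ∂_1 − rank ∂_2 = (18 − 6) − 12 = 0, and ∂_2 has invariant factor 2 > 1, so H_1 = Z/2Z.
  H_2: rank ker ∂_2 − rank ∂_3 = (12 − 12) − 0 = 0, and there is no ∂_3, so H_2 = 0.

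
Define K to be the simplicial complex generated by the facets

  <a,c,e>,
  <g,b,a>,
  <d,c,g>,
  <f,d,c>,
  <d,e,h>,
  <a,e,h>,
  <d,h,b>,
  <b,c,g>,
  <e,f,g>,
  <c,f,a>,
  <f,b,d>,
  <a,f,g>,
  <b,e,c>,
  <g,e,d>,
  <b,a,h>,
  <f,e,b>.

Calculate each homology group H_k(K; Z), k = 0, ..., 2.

Order the vertices as a < b < c < d < e < f < g < h. Listing each simplex with vertices in this order, K has dimension 2 with simplices:

  0-simplices (8): a, b, c, d, e, f, g, h
  1-simplices (24): ab, ac, ae, af, ag, ah, bc, bd, be, bf, bg, bh, cd, ce, cf, cg, de, df, dg, dh, ef, eg, eh, fg
  2-simplices (16): abg, abh, ace, acf, aeh, afg, bce, bcg, bdf, bdh, bef, cdf, cdg, deg, deh, efg

so the chain groups are C_0 ≅ Z^8, C_1 ≅ Z^24, C_2 ≅ Z^16.

The boundary map ∂_1: C_1 → C_0 maps an edge to its endpoints' difference, ∂[p,q] = q − p. For instance
  ∂eh = h − e.
The resulting 8×24 matrix has rank 7, and its Smith normal form has invariant factors (1,1,1,1,1,1,1).

∂_2: C_2 → C_1 acts by ∂[p,q,r] = [q,r] − [p,r] + [p,q]. For instance
  ∂bcg = cg − bg + bc,
  ∂deg = eg − dg + de.
The 24×16 boundary matrix has rank 15 and Smith normal form diag(1,1,1,1,1,1,1,1,1,1,1,1,1,1,1).

Reading off H_k = ker ∂_k / im ∂_{k+1}:

  H_0: rank C_0 − rank ∂_1 = 8 − 7 = 1, and the invariant factors of ∂_1 are all 1, so H_0 = Z.
  H_1: rank ker ∂_1 − rank ∂_2 = (24 − 7) − 15 = 2, and the invariant factors of ∂_2 are all 1, so H_1 = Z^2.
  H_2: rank ker ∂_2 − rank ∂_3 = (16 − 15) − 0 = 1, and there is no ∂_3, so H_2 = Z.

H_0 ≅ Z,  H_1 ≅ Z^2,  H_2 ≅ Z.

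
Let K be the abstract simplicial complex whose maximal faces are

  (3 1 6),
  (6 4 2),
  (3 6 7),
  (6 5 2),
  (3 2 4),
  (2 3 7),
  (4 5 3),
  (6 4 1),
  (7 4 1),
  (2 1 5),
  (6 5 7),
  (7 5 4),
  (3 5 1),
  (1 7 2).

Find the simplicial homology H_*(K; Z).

Fix the vertex order 1 < 2 < 3 < 4 < 5 < 6 < 7 and write every simplex with vertices in increasing order. Then dim K = 2 and the simplices of K are:

  0-simplices (7): [1], [2], [3], [4], [5], [6], [7]
  1-simplices (21): [1,2], [1,3], [1,4], [1,5], [1,6], [1,7], [2,3], [2,4], [2,5], [2,6], [2,7], [3,4], [3,5], [3,6], [3,7], [4,5], [4,6], [4,7], [5,6], [5,7], [6,7]
  2-simplices (14): [1,2,5], [1,2,7], [1,3,5], [1,3,6], [1,4,6], [1,4,7], [2,3,4], [2,3,7], [2,4,6], [2,5,6], [3,4,5], [3,6,7], [4,5,7], [5,6,7]

so the chain groups are C_0 ≅ Z^7, C_1 ≅ Z^21, C_2 ≅ Z^14.

Boundary ∂_1: C_1 → C_0 maps an edge to its endpoints' difference, ∂[p,q] = q − p.
The 7×21 boundary matrix has rank 6 and Smith normal form diag(1,1,1,1,1,1).

The boundary map ∂_2: C_2 → C_1 sends each 2-simplex [p,q,r] to [q,r] − [p,r] + [p,q]. For instance
  ∂[3,4,5] = [4,5] − [3,5] + [3,4],
  ∂[1,2,5] = [2,5] − [1,5] + [1,2].
The 21×14 boundary matrix has rank 13 and Smith normal form diag(1,1,1,1,1,1,1,1,1,1,1,1,1).

Reading off H_k = ker ∂_k / im ∂_{k+1}:

  H_0: rank C_0 − rank ∂_1 = 7 − 6 = 1, and the invariant factors of ∂_1 are all 1, so H_0 = Z.
  H_1: rank ker ∂_1 − rank ∂_2 = (21 − 6) − 13 = 2, and the invariant factors of ∂_2 are all 1, so H_1 = Z^2.
  H_2: rank ker ∂_2 − rank ∂_3 = (14 − 13) − 0 = 1, and there is no ∂_3, so H_2 = Z.

H_0 ≅ Z,  H_1 ≅ Z^2,  H_2 ≅ Z.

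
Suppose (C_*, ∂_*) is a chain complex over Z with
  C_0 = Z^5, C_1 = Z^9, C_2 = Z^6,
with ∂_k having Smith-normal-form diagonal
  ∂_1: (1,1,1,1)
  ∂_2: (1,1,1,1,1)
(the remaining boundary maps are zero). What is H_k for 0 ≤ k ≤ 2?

H_0 ≅ Z,  H_1 = 0,  H_2 ≅ Z.

H_0: b_0 = 5 − 0 − 4 = 1; torsion from ∂_1 factors > 1: none. So H_0 ≅ Z.
H_1: b_1 = 9 − 4 − 5 = 0; torsion from ∂_2 factors > 1: none. So H_1 ≅ 0.
H_2: b_2 = 6 − 5 − 0 = 1; torsion from ∂_3 factors > 1: none. So H_2 ≅ Z.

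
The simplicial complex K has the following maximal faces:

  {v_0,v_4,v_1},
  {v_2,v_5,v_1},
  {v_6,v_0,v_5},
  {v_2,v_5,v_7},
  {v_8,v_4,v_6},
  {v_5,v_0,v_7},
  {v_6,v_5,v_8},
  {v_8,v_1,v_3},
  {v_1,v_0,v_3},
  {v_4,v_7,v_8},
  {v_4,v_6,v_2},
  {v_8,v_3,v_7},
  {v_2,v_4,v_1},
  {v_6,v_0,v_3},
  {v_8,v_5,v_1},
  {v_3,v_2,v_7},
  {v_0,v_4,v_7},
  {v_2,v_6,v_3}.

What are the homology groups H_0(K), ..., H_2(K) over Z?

H_0 ≅ Z,  H_1 ≅ Z^2,  H_2 ≅ Z.

Take the total order v_0 < v_1 < v_2 < v_3 < v_4 < v_5 < v_6 < v_7 < v_8 on the vertex set. Then K (dimension 2) consists of the simplices:

  0-simplices (9): [v_0], [v_1], [v_2], [v_3], [v_4], [v_5], [v_6], [v_7], [v_8]
  1-simplices (27): (27 of them)
  2-simplices (18): (18 of them)

Hence C_0 ≅ Z^9, C_1 ≅ Z^27, C_2 ≅ Z^18.

The boundary map ∂_1: C_1 → C_0 maps an edge to its endpoints' difference, ∂[p,q] = q − p. For instance
  ∂[v_7,v_8] = [v_8] − [v_7].
As a 9×27 matrix over Z this has rank 8, with invariant factors (1,1,1,1,1,1,1,1).

Boundary ∂_2: C_2 → C_1 sends each 2-simplex [p,q,r] to [q,r] − [p,r] + [p,q]. For instance
  ∂[v_0,v_3,v_6] = [v_3,v_6] − [v_0,v_6] + [v_0,v_3],
  ∂[v_3,v_7,v_8] = [v_7,v_8] − [v_3,v_8] + [v_3,v_7].
This gives a 27×18 integer matrix of rank 17; reducing to Smith normal form yields diagonal entries (1,1,1,1,1,1,1,1,1,1,1,1,1,1,1,1,1).

Now H_k = ker ∂_k / im ∂_{k+1}, so:

  H_0: rank C_0 − rank ∂_1 = 9 − 8 = 1, and the invariant factors of ∂_1 are all 1, so H_0 = Z.
  H_1: rank ker ∂_1 − rank ∂_2 = (27 − 8) − 17 = 2, and the invariant factors of ∂_2 are all 1, so H_1 = Z^2.
  H_2: rank ker ∂_2 − rank ∂_3 = (18 − 17) − 0 = 1, and there is no ∂_3, so H_2 = Z.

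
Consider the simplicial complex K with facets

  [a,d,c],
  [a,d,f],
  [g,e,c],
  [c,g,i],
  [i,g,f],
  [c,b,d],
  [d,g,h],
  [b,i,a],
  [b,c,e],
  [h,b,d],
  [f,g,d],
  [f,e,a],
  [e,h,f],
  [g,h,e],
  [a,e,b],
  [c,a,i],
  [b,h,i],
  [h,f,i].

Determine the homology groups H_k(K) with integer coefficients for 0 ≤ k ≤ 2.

Take the total order a < b < c < d < e < f < g < h < i on the vertex set. Then K (dimension 2) consists of the simplices:

  0-simplices (9): a, b, c, d, e, f, g, h, i
  1-simplices (27): ab, ac, ad, ae, af, ai, bc, bd, be, bh, bi, cd, ce, cg, ci, df, dg, dh, ef, eg, eh, fg, fh, fi, gh, gi, hi
  2-simplices (18): abe, abi, acd, aci, adf, aef, bcd, bce, bdh, bhi, ceg, cgi, dfg, dgh, efh, egh, fgi, fhi

giving chain groups C_0 ≅ Z^9, C_1 ≅ Z^27, C_2 ≅ Z^18.

∂_1: C_1 → C_0 sends each edge [p,q] (with p < q) to q − p. For instance
  ∂ce = e − c.
This gives a 9×27 integer matrix of rank 8; reducing to Smith normal form yields diagonal entries (1,1,1,1,1,1,1,1).

Boundary ∂_2: C_2 → C_1 maps a triangle to the signed sum of its edges. For instance
  ∂efh = fh − eh + ef,
  ∂dgh = gh − dh + dg.
As a 27×18 matrix over Z this has rank 18, with invariant factors (1,1,1,1,1,1,1,1,1,1,1,1,1,1,1,1,1,2).

Reading off H_k = ker ∂_k / im ∂_{k+1}:

  H_0: rank C_0 − rank ∂_1 = 9 − 8 = 1, and the invariant factors of ∂_1 are all 1, so H_0 ≅ Z.
  H_1: rank ker ∂_1 − rank ∂_2 = (27 − 8) − 18 = 1, and ∂_2 has invariant factor 2 > 1, so H_1 ≅ Z ⊕ Z/2Z.
  H_2: rank ker ∂_2 − rank ∂_3 = (18 − 18) − 0 = 0, and there is no ∂_3, so H_2 ≅ 0.

As a check, the Euler characteristic is 9 − 27 + 18 = 0, which agrees with 1 − 1 + 0 = 0.

H_0 ≅ Z,  H_1 ≅ Z ⊕ Z/2Z,  H_2 = 0.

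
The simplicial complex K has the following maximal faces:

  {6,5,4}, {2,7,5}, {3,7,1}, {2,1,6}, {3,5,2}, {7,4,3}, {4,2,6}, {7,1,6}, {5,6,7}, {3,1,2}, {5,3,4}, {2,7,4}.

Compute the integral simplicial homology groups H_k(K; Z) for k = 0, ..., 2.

We work with the vertex ordering 1 < 2 < 3 < 4 < 5 < 6 < 7. The simplices of K, each written with vertices in increasing order, are:

  0-simplices (7): [1], [2], [3], [4], [5], [6], [7]
  1-simplices (18): [1,2], [1,3], [1,6], [1,7], [2,3], [2,4], [2,5], [2,6], [2,7], [3,4], [3,5], [3,7], [4,5], [4,6], [4,7], [5,6], [5,7], [6,7]
  2-simplices (12): [1,2,3], [1,2,6], [1,3,7], [1,6,7], [2,3,5], [2,4,6], [2,4,7], [2,5,7], [3,4,5], [3,4,7], [4,5,6], [5,6,7]

so the chain groups are C_0 ≅ Z^7, C_1 ≅ Z^18, C_2 ≅ Z^12.

∂_1: C_1 → C_0 is given by ∂[p,q] = [q] − [p]. For instance
  ∂[2,5] = [5] − [2].
The 7×18 boundary matrix has rank 6 and Smith normal form diag(1,1,1,1,1,1).

Boundary ∂_2: C_2 → C_1 maps a triangle to the signed sum of its edges. For instance
  ∂[1,3,7] = [3,7] − [1,7] + [1,3],
  ∂[2,4,6] = [4,6] − [2,6] + [2,4].
This gives a 18×12 integer matrix of rank 12; reducing to Smith normal form yields diagonal entries (1,1,1,1,1,1,1,1,1,1,1,2).

Now H_k = ker ∂_k / im ∂_{k+1}, so:

  H_0: rank C_0 − rank ∂_1 = 7 − 6 = 1, and the invariant factors of ∂_1 are all 1, so H_0 ≅ Z.
  H_1: rank ker ∂_1 − rank ∂_2 = (18 − 6) − 12 = 0, and ∂_2 has invariant factor 2 > 1, so H_1 ≅ Z/2.
  H_2: rank ker ∂_2 − rank ∂_3 = (12 − 12) − 0 = 0, and there is no ∂_3, so H_2 ≅ 0.

As a check, the Euler characteristic is 7 − 18 + 12 = 1, which agrees with 1 − 0 + 0 = 1.
(K is a triangulation of the real projective plane RP^2.)

H_0 ≅ Z,  H_1 ≅ Z/2,  H_2 = 0.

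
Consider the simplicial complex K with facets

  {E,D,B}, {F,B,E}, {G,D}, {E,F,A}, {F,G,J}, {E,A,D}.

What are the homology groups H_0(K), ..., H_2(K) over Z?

Take the total order A < B < D < E < F < G < J on the vertex set. Then K (dimension 2) consists of the simplices:

  0-simplices (7): A, B, D, E, F, G, J
  1-simplices (12): AD, AE, AF, BD, BE, BF, DE, DG, EF, FG, FJ, GJ
  2-simplices (5): ADE, AEF, BDE, BEF, FGJ

Hence C_0 ≅ Z^7, C_1 ≅ Z^12, C_2 ≅ Z^5.

∂_1: C_1 → C_0 is given by ∂[p,q] = [q] − [p]. For instance
  ∂FG = G − F.
This gives a 7×12 integer matrix of rank 6; reducing to Smith normal form yields diagonal entries (1,1,1,1,1,1).

The boundary map ∂_2: C_2 → C_1 maps a triangle to the signed sum of its edges. For instance
  ∂BDE = DE − BE + BD,
  ∂AEF = EF − AF + AE.
As a 12×5 matrix over Z this has rank 5, with invariant factors (1,1,1,1,1).

Computing H_k = (kernel of ∂_k) / (image of ∂_{k+1}):

  H_0: rank C_0 − rank ∂_1 = 7 − 6 = 1, and the invariant factors of ∂_1 are all 1, so H_0 = Z.
  H_1: rank ker ∂_1 − rank ∂_2 = (12 − 6) − 5 = 1, and the invariant factors of ∂_2 are all 1, so H_1 = Z.
  H_2: rank ker ∂_2 − rank ∂_3 = (5 − 5) − 0 = 0, and there is no ∂_3, so H_2 = 0.

As a check, the Euler characteristic is 7 − 12 + 5 = 0, which agrees with 1 − 1 + 0 = 0.

H_0 = Z,  H_1 = Z,  H_2 = 0.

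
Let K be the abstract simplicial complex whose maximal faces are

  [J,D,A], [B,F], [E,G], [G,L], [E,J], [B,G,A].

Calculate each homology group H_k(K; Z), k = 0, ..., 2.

H_0 = Z,  H_1 = Z,  H_2 = 0.

Order the vertices as A < B < D < E < F < G < J < L. Listing each simplex with vertices in this order, K has dimension 2 with simplices:

  0-simplices (8): A, B, D, E, F, G, J, L
  1-simplices (10): AB, AD, AG, AJ, BF, BG, DJ, EG, EJ, GL
  2-simplices (2): ABG, ADJ

so the chain groups are C_0 ≅ Z^8, C_1 ≅ Z^10, C_2 ≅ Z^2.

The boundary map ∂_1: C_1 → C_0 is given by ∂[p,q] = [q] − [p]. For instance
  ∂GL = L − G.
The 8×10 boundary matrix has rank 7 and Smith normal form diag(1,1,1,1,1,1,1).

Boundary ∂_2: C_2 → C_1 sends each 2-simplex [p,q,r] to [q,r] − [p,r] + [p,q]. For instance
  ∂ADJ = DJ − AJ + AD,
  ∂ABG = BG − AG + AB.
The 10×2 boundary matrix has rank 2 and Smith normal form diag(1,1).

Computing H_k = (kernel of ∂_k) / (image of ∂_{k+1}):

  H_0: rank C_0 − rank ∂_1 = 8 − 7 = 1, and the invariant factors of ∂_1 are all 1, so H_0 ≅ Z.
  H_1: rank ker ∂_1 − rank ∂_2 = (10 − 7) − 2 = 1, and the invariant factors of ∂_2 are all 1, so H_1 ≅ Z.
  H_2: rank ker ∂_2 − rank ∂_3 = (2 − 2) − 0 = 0, and there is no ∂_3, so H_2 ≅ 0.

As a check, the Euler characteristic is 8 − 10 + 2 = 0, which agrees with 1 − 1 + 0 = 0.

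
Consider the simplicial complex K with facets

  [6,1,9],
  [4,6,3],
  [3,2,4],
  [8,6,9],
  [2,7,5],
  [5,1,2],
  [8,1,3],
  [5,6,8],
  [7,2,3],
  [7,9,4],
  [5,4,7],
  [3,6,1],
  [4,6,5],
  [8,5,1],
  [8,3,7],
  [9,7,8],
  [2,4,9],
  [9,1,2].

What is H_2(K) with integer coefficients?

Fix the vertex order 1 < 2 < 3 < 4 < 5 < 6 < 7 < 8 < 9 and write every simplex with vertices in increasing order. Then dim K = 2 and the simplices of K are:

  0-simplices (9): [1], [2], [3], [4], [5], [6], [7], [8], [9]
  1-simplices (27): (27 of them)
  2-simplices (18): [1,2,5], [1,2,9], [1,3,6], [1,3,8], [1,5,8], [1,6,9], [2,3,4], [2,3,7], [2,4,9], [2,5,7], [3,4,6], [3,7,8], [4,5,6], [4,5,7], [4,7,9], [5,6,8], [6,8,9], [7,8,9]

Hence C_0 ≅ Z^9, C_1 ≅ Z^27, C_2 ≅ Z^18.

∂_1: C_1 → C_0 is given by ∂[p,q] = [q] − [p]. For instance
  ∂[3,6] = [6] − [3].
As a 9×27 matrix over Z this has rank 8, with invariant factors (1,1,1,1,1,1,1,1).

∂_2: C_2 → C_1 acts by ∂[p,q,r] = [q,r] − [p,r] + [p,q]. For instance
  ∂[3,7,8] = [7,8] − [3,8] + [3,7],
  ∂[6,8,9] = [8,9] − [6,9] + [6,8].
This gives a 27×18 integer matrix of rank 18; reducing to Smith normal form yields diagonal entries (1,1,1,1,1,1,1,1,1,1,1,1,1,1,1,1,1,2).

Computing H_k = (kernel of ∂_k) / (image of ∂_{k+1}):

  H_2: rank ker ∂_2 − rank ∂_3 = (18 − 18) − 0 = 0, and there is no ∂_3, so H_2 ≅ 0.

H_2 = 0.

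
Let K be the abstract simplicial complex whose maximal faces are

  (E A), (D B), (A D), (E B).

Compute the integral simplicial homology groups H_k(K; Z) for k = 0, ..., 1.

H_0 = Z,  H_1 = Z.

Take the total order A < B < D < E on the vertex set. Then K (dimension 1) consists of the simplices:

  0-simplices (4): A, B, D, E
  1-simplices (4): AD, AE, BD, BE

giving chain groups C_0 ≅ Z^4, C_1 ≅ Z^4.

∂_1: C_1 → C_0 is given by ∂[p,q] = [q] − [p].
As a 4×4 matrix over Z this has rank 3, with invariant factors (1,1,1).

Reading off H_k = ker ∂_k / im ∂_{k+1}:

  H_0: rank C_0 − rank ∂_1 = 4 − 3 = 1, and the invariant factors of ∂_1 are all 1, so H_0 = Z.
  H_1: rank ker ∂_1 − rank ∂_2 = (4 − 3) − 0 = 1, and there is no ∂_2, so H_1 = Z.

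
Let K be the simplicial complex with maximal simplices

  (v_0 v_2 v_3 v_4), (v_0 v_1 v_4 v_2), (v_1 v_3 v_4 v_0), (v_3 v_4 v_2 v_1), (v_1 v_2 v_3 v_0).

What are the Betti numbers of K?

We work with the vertex ordering v_0 < v_1 < v_2 < v_3 < v_4. The simplices of K, each written with vertices in increasing order, are:

  0-simplices (5): [v_0], [v_1], [v_2], [v_3], [v_4]
  1-simplices (10): [v_0,v_1], [v_0,v_2], [v_0,v_3], [v_0,v_4], [v_1,v_2], [v_1,v_3], [v_1,v_4], [v_2,v_3], [v_2,v_4], [v_3,v_4]
  2-simplices (10): [v_0,v_1,v_2], [v_0,v_1,v_3], [v_0,v_1,v_4], [v_0,v_2,v_3], [v_0,v_2,v_4], [v_0,v_3,v_4], [v_1,v_2,v_3], [v_1,v_2,v_4], [v_1,v_3,v_4], [v_2,v_3,v_4]
  3-simplices (5): [v_0,v_1,v_2,v_3], [v_0,v_1,v_2,v_4], [v_0,v_1,v_3,v_4], [v_0,v_2,v_3,v_4], [v_1,v_2,v_3,v_4]

giving chain groups C_0 ≅ Z^5, C_1 ≅ Z^10, C_2 ≅ Z^10, C_3 ≅ Z^5.

The boundary map ∂_1: C_1 → C_0 is given by ∂[p,q] = [q] − [p]. For instance
  ∂[v_1,v_4] = [v_4] − [v_1].
This gives a 5×10 integer matrix of rank 4; reducing to Smith normal form yields diagonal entries (1,1,1,1).

∂_2: C_2 → C_1 maps a triangle to the signed sum of its edges. For instance
  ∂[v_0,v_1,v_4] = [v_1,v_4] − [v_0,v_4] + [v_0,v_1],
  ∂[v_2,v_3,v_4] = [v_3,v_4] − [v_2,v_4] + [v_2,v_3].
The resulting 10×10 matrix has rank 6, and its Smith normal form has invariant factors (1,1,1,1,1,1).

∂_3: C_3 → C_2 sends each 3-simplex σ to the alternating sum Σ_i (−1)^i (σ with its i-th vertex removed). For instance
  ∂[v_0,v_1,v_2,v_4] = [v_1,v_2,v_4] − [v_0,v_2,v_4] + [v_0,v_1,v_4] − [v_0,v_1,v_2],
  ∂[v_0,v_2,v_3,v_4] = [v_2,v_3,v_4] − [v_0,v_3,v_4] + [v_0,v_2,v_4] − [v_0,v_2,v_3].
The resulting 10×5 matrix has rank 4, and its Smith normal form has invariant factors (1,1,1,1).

Computing H_k = (kernel of ∂_k) / (image of ∂_{k+1}):

  H_0: rank C_0 − rank ∂_1 = 5 − 4 = 1, and the invariant factors of ∂_1 are all 1, so H_0 = Z.
  H_1: rank ker ∂_1 − rank ∂_2 = (10 − 4) − 6 = 0, and the invariant factors of ∂_2 are all 1, so H_1 = 0.
  H_2: rank ker ∂_2 − rank ∂_3 = (10 − 6) − 4 = 0, and the invariant factors of ∂_3 are all 1, so H_2 = 0.
  H_3: rank ker ∂_3 − rank ∂_4 = (5 − 4) − 0 = 1, and there is no ∂_4, so H_3 = Z.

As a check, the Euler characteristic is 5 − 10 + 10 − 5 = 0, which agrees with 1 − 0 + 0 − 1 = 0.
(K is a triangulation of the 3-sphere S^3.)

Hence the Betti numbers are b_0 = 1, b_1 = 0, b_2 = 0, b_3 = 1.

b_0 = 1, b_1 = 0, b_2 = 0, b_3 = 1.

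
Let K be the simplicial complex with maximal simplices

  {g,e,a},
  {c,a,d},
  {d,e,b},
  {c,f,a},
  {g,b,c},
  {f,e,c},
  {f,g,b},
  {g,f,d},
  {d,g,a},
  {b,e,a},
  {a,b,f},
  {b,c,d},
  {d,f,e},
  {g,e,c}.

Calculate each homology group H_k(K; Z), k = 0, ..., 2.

H_0 = Z,  H_1 = Z^2,  H_2 = Z.

Fix the vertex order a < b < c < d < e < f < g and write every simplex with vertices in increasing order. Then dim K = 2 and the simplices of K are:

  0-simplices (7): a, b, c, d, e, f, g
  1-simplices (21): ab, ac, ad, ae, af, ag, bc, bd, be, bf, bg, cd, ce, cf, cg, de, df, dg, ef, eg, fg
  2-simplices (14): abe, abf, acd, acf, adg, aeg, bcd, bcg, bde, bfg, cef, ceg, def, dfg

giving chain groups C_0 ≅ Z^7, C_1 ≅ Z^21, C_2 ≅ Z^14.

Boundary ∂_1: C_1 → C_0 maps an edge to its endpoints' difference, ∂[p,q] = q − p. For instance
  ∂ae = e − a.
This gives a 7×21 integer matrix of rank 6; reducing to Smith normal form yields diagonal entries (1,1,1,1,1,1).

The boundary map ∂_2: C_2 → C_1 acts by ∂[p,q,r] = [q,r] − [p,r] + [p,q]. For instance
  ∂ceg = eg − cg + ce,
  ∂dfg = fg − dg + df.
As a 21×14 matrix over Z this has rank 13, with invariant factors (1,1,1,1,1,1,1,1,1,1,1,1,1).

Reading off H_k = ker ∂_k / im ∂_{k+1}:

  H_0: rank C_0 − rank ∂_1 = 7 − 6 = 1, and the invariant factors of ∂_1 are all 1, so H_0 = Z.
  H_1: rank ker ∂_1 − rank ∂_2 = (21 − 6) − 13 = 2, and the invariant factors of ∂_2 are all 1, so H_1 = Z^2.
  H_2: rank ker ∂_2 − rank ∂_3 = (14 − 13) − 0 = 1, and there is no ∂_3, so H_2 = Z.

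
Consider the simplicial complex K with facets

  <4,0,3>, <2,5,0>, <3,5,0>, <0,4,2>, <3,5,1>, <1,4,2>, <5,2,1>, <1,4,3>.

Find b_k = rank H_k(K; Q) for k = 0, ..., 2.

b_0 = 1, b_1 = 0, b_2 = 1.

Fix the vertex order 0 < 1 < 2 < 3 < 4 < 5 and write every simplex with vertices in increasing order. Then dim K = 2 and the simplices of K are:

  0-simplices (6): [0], [1], [2], [3], [4], [5]
  1-simplices (12): [0,2], [0,3], [0,4], [0,5], [1,2], [1,3], [1,4], [1,5], [2,4], [2,5], [3,4], [3,5]
  2-simplices (8): [0,2,4], [0,2,5], [0,3,4], [0,3,5], [1,2,4], [1,2,5], [1,3,4], [1,3,5]

so the chain groups are C_0 ≅ Z^6, C_1 ≅ Z^12, C_2 ≅ Z^8.

Boundary ∂_1: C_1 → C_0 is given by ∂[p,q] = [q] − [p]. For instance
  ∂[0,4] = [4] − [0].
The resulting 6×12 matrix has rank 5, and its Smith normal form has invariant factors (1,1,1,1,1).

The boundary map ∂_2: C_2 → C_1 acts by ∂[p,q,r] = [q,r] − [p,r] + [p,q]. For instance
  ∂[0,3,5] = [3,5] − [0,5] + [0,3],
  ∂[1,2,5] = [2,5] − [1,5] + [1,2].
The resulting 12×8 matrix has rank 7, and its Smith normal form has invariant factors (1,1,1,1,1,1,1).

Computing H_k = (kernel of ∂_k) / (image of ∂_{k+1}):

  H_0: rank C_0 − rank ∂_1 = 6 − 5 = 1, and the invariant factors of ∂_1 are all 1, so H_0 ≅ Z.
  H_1: rank ker ∂_1 − rank ∂_2 = (12 − 5) − 7 = 0, and the invariant factors of ∂_2 are all 1, so H_1 ≅ 0.
  H_2: rank ker ∂_2 − rank ∂_3 = (8 − 7) − 0 = 1, and there is no ∂_3, so H_2 ≅ Z.

As a check, the Euler characteristic is 6 − 12 + 8 = 2, which agrees with 1 − 0 + 1 = 2.

Hence the Betti numbers are b_0 = 1, b_1 = 0, b_2 = 1.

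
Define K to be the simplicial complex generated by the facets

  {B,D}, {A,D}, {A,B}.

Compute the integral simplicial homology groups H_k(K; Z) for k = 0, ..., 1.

K has 3 vertices, 3 edges.
rank ∂_0 = 0, rank ∂_1 = 2 ⇒ b_0 = 3 − 0 − 2 = 1; all invariant factors of ∂_1 are 1 so no torsion. So H_0 = Z.
rank ∂_1 = 2, rank ∂_2 = 0 ⇒ b_1 = 3 − 2 − 0 = 1. So H_1 = Z.

H_0 = Z,  H_1 = Z.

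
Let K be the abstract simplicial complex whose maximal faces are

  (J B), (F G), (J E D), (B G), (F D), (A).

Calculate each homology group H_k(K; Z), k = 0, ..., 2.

H_0 ≅ Z^2,  H_1 ≅ Z,  H_2 = 0.

Fix the vertex order A < B < D < E < F < G < J and write every simplex with vertices in increasing order. Then dim K = 2 and the simplices of K are:

  0-simplices (7): A, B, D, E, F, G, J
  1-simplices (7): BG, BJ, DE, DF, DJ, EJ, FG
  2-simplices (1): DEJ

giving chain groups C_0 ≅ Z^7, C_1 ≅ Z^7, C_2 ≅ Z^1.

∂_1: C_1 → C_0 is given by ∂[p,q] = [q] − [p]. For instance
  ∂DE = E − D.
As a 7×7 matrix over Z this has rank 5, with invariant factors (1,1,1,1,1).

Boundary ∂_2: C_2 → C_1 acts by ∂[p,q,r] = [q,r] − [p,r] + [p,q]. For instance
  ∂DEJ = EJ − DJ + DE.
The 7×1 boundary matrix has rank 1 and Smith normal form diag(1).

Computing H_k = (kernel of ∂_k) / (image of ∂_{k+1}):

  H_0: rank C_0 − rank ∂_1 = 7 − 5 = 2, and the invariant factors of ∂_1 are all 1, so H_0 = Z^2.
  H_1: rank ker ∂_1 − rank ∂_2 = (7 − 5) − 1 = 1, and the invariant factors of ∂_2 are all 1, so H_1 = Z.
  H_2: rank ker ∂_2 − rank ∂_3 = (1 − 1) − 0 = 0, and there is no ∂_3, so H_2 = 0.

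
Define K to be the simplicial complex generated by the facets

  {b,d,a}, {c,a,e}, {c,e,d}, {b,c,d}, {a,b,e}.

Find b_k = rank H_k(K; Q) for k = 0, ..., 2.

Order the vertices as a < b < c < d < e. Listing each simplex with vertices in this order, K has dimension 2 with simplices:

  0-simplices (5): a, b, c, d, e
  1-simplices (10): ab, ac, ad, ae, bc, bd, be, cd, ce, de
  2-simplices (5): abd, abe, ace, bcd, cde

so the chain groups are C_0 ≅ Z^5, C_1 ≅ Z^10, C_2 ≅ Z^5.

Boundary ∂_1: C_1 → C_0 is given by ∂[p,q] = [q] − [p]. For instance
  ∂bc = c − b.
This gives a 5×10 integer matrix of rank 4; reducing to Smith normal form yields diagonal entries (1,1,1,1).

Boundary ∂_2: C_2 → C_1 sends each 2-simplex [p,q,r] to [q,r] − [p,r] + [p,q]. For instance
  ∂ace = ce − ae + ac,
  ∂cde = de − ce + cd.
This gives a 10×5 integer matrix of rank 5; reducing to Smith normal form yields diagonal entries (1,1,1,1,1).

Reading off H_k = ker ∂_k / im ∂_{k+1}:

  H_0: rank C_0 − rank ∂_1 = 5 − 4 = 1, and the invariant factors of ∂_1 are all 1, so H_0 = Z.
  H_1: rank ker ∂_1 − rank ∂_2 = (10 − 4) − 5 = 1, and the invariant factors of ∂_2 are all 1, so H_1 = Z.
  H_2: rank ker ∂_2 − rank ∂_3 = (5 − 5) − 0 = 0, and there is no ∂_3, so H_2 = 0.

As a check, the Euler characteristic is 5 − 10 + 5 = 0, which agrees with 1 − 1 + 0 = 0.

Hence the Betti numbers are b_0 = 1, b_1 = 1, b_2 = 0.

b_0 = 1, b_1 = 1, b_2 = 0.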